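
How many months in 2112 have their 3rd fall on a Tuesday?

Check the 3rd of each month of 2112: Jan 3: Sun, Feb 3: Wed, Mar 3: Thu, Apr 3: Sun, May 3: Tue, Jun 3: Fri, Jul 3: Sun, Aug 3: Wed, Sep 3: Sat, Oct 3: Mon, Nov 3: Thu, Dec 3: Sat.
Tuesday occurs in May — 1 month.

1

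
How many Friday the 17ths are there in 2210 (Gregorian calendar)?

Check the 17th of each month of 2210: Jan 17: Wed, Feb 17: Sat, Mar 17: Sat, Apr 17: Tue, May 17: Thu, Jun 17: Sun, Jul 17: Tue, Aug 17: Fri, Sep 17: Mon, Oct 17: Wed, Nov 17: Sat, Dec 17: Mon.
Friday occurs in August — 1 month.

1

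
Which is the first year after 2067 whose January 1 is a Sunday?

2068

Jan 1 advances by 2 weekdays after a leap year and by 1 after a common year.
2067: Jan 1 is Saturday.
2068: Sunday (leap)
2068 begins on a Sunday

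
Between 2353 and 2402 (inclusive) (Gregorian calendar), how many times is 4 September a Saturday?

7

Track 4 September's weekday year by year (advancing +1, or +2 across a Feb 29):
  2353: Fri  2354: Sat (+1) ✓  2355: Sun (+1)  2356: Tue (+2)  2357: Wed (+1)
  2358: Thu (+1)  2359: Fri (+1)  2360: Sun (+2)  2361: Mon (+1)  2362: Tue (+1)
  2363: Wed (+1)  2364: Fri (+2)  2365: Sat (+1) ✓  2366: Sun (+1)  … (22 more years) …
  2389: Mon (+1)  2390: Tue (+1)  2391: Wed (+1)  2392: Fri (+2)  2393: Sat (+1) ✓
  2394: Sun (+1)  2395: Mon (+1)  2396: Wed (+2)  2397: Thu (+1)  2398: Fri (+1)
  2399: Sat (+1) ✓  2400: Mon (+2)  2401: Tue (+1)  2402: Wed (+1)
Saturday years: 2354, 2365, 2371, 2376, 2382, 2393, 2399 — 7 in total.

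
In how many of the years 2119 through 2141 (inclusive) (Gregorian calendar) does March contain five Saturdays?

March has 31 days; it has five Saturdays when Saturday falls among the first (month-length − 28) days — i.e. when March 1 is one of Saturday/Friday/Thursday.
March 1 by year: 2119:Wed 2120:Fri✓ 2121:Sat✓ 2122:Sun 2123:Mon 2124:Wed 2125:Thu✓ 2126:Fri✓ 2127:Sat✓ 2128:Mon 2129:Tue 2130:Wed 2131:Thu✓ 2132:Sat✓ 2133:Sun 2134:Mon 2135:Tue 2136:Thu✓ 2137:Fri✓ 2138:Sat✓ 2139:Sun 2140:Tue 2141:Wed
Years with five Saturdays: 2120, 2121, 2125, 2126, 2127, 2131, 2132, 2136, 2137, 2138 → 10.

10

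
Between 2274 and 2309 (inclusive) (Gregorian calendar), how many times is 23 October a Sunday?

Track 23 October's weekday year by year (advancing +1, or +2 across a Feb 29):
  2274: Fri  2275: Sat (+1)  2276: Mon (+2)  2277: Tue (+1)  2278: Wed (+1)
  2279: Thu (+1)  2280: Sat (+2)  2281: Sun (+1) ✓  2282: Mon (+1)  2283: Tue (+1)
  2284: Thu (+2)  2285: Fri (+1)  2286: Sat (+1)  2287: Sun (+1) ✓  … (8 more years) …
  2296: Fri (+2)  2297: Sat (+1)  2298: Sun (+1) ✓  2299: Mon (+1)  2300: Tue (+1)
  2301: Wed (+1)  2302: Thu (+1)  2303: Fri (+1)  2304: Sun (+2) ✓  2305: Mon (+1)
  2306: Tue (+1)  2307: Wed (+1)  2308: Fri (+2)  2309: Sat (+1)
Sunday years: 2281, 2287, 2292, 2298, 2304 — 5 in total.

5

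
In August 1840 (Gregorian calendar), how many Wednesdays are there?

4

August 1840 has 31 days and begins on Saturday.
The first Wednesday is August 5.
Wednesdays fall on 5, 12, 19, 26 — that's 4.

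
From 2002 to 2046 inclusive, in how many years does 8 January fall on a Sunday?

7

Track 8 January's weekday year by year (advancing +1, or +2 across a Feb 29):
  2002: Tue  2003: Wed (+1)  2004: Thu (+1)  2005: Sat (+2)  2006: Sun (+1) ✓
  2007: Mon (+1)  2008: Tue (+1)  2009: Thu (+2)  2010: Fri (+1)  2011: Sat (+1)
  2012: Sun (+1) ✓  2013: Tue (+2)  2014: Wed (+1)  2015: Thu (+1)  … (17 more years) …
  2033: Sat (+2)  2034: Sun (+1) ✓  2035: Mon (+1)  2036: Tue (+1)  2037: Thu (+2)
  2038: Fri (+1)  2039: Sat (+1)  2040: Sun (+1) ✓  2041: Tue (+2)  2042: Wed (+1)
  2043: Thu (+1)  2044: Fri (+1)  2045: Sun (+2) ✓  2046: Mon (+1)
Sunday years: 2006, 2012, 2017, 2023, 2034, 2040, 2045 — 7 in total.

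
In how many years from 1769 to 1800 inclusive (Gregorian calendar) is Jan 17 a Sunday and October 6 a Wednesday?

Check each year's weekday for Jan 17 and October 6:
  1769: Tue/Fri  1770: Wed/Sat  1771: Thu/Sun  1772: Fri/Tue  1773: Sun/Wed ✓  1774: Mon/Thu  1775: Tue/Fri  1776: Wed/Sun  1777: Fri/Mon  1778: Sat/Tue  1779: Sun/Wed ✓  1780: Mon/Fri  1781: Wed/Sat  1782: Thu/Sun  …(4 more)…  1787: Wed/Sat  1788: Thu/Mon  1789: Sat/Tue  1790: Sun/Wed ✓  1791: Mon/Thu  1792: Tue/Sat  1793: Thu/Sun  1794: Fri/Mon  1795: Sat/Tue  1796: Sun/Thu  1797: Tue/Fri  1798: Wed/Sat  1799: Thu/Sun  1800: Fri/Mon
Both conditions hold in: 1773, 1779, 1790 — 3.

3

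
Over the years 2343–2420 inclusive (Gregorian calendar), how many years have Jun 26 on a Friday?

Track Jun 26's weekday year by year (advancing +1, or +2 across a Feb 29):
  2343: Sat  2344: Mon (+2)  2345: Tue (+1)  2346: Wed (+1)  2347: Thu (+1)
  2348: Sat (+2)  2349: Sun (+1)  2350: Mon (+1)  2351: Tue (+1)  2352: Thu (+2)
  2353: Fri (+1) ✓  2354: Sat (+1)  2355: Sun (+1)  2356: Tue (+2)  … (50 more years) …
  2407: Tue (+1)  2408: Thu (+2)  2409: Fri (+1) ✓  2410: Sat (+1)  2411: Sun (+1)
  2412: Tue (+2)  2413: Wed (+1)  2414: Thu (+1)  2415: Fri (+1) ✓  2416: Sun (+2)
  2417: Mon (+1)  2418: Tue (+1)  2419: Wed (+1)  2420: Fri (+2) ✓
Friday years: 2353, 2359, 2364, 2370, 2381, 2387, 2392, 2398, 2409, 2415, 2420 — 11 in total.

11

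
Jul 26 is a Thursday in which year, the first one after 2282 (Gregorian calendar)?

2283

From one year to the next, a fixed date's weekday advances by 1, or by 2 when a Feb 29 lies between the two dates.
2282: July 26 is Wednesday.
2283: Thursday (+1)
Jul 26 falls on a Thursday in 2283.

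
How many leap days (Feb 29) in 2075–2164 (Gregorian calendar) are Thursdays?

Leap years in 2075–2164: 22 of them.
Feb 29 weekday advances by 5 (mod 7) from one leap year to the next four years later (or differs when a century non-leap intervenes).
Leap-day weekdays: 2076:Sat 2080:Thu✓ 2084:Tue 2088:Sun 2092:Fri 2096:Wed 2104:Fri 2108:Wed 2112:Mon 2116:Sat 2120:Thu✓ 2124:Tue 2128:Sun 2132:Fri 2136:Wed 2140:Mon 2144:Sat 2148:Thu✓ 2152:Tue 2156:Sun 2160:Fri 2164:Wed
Thursday: 2080, 2120, 2148 → 3.

3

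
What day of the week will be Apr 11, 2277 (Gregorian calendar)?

January 1, 2277 is a Monday.
April 11 is day 101 of the year, i.e. 100 days after Jan 1.
100 mod 7 = 2, so advance 2 weekdays from Monday: Wednesday.

Wednesday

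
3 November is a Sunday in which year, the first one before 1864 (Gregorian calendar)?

1861

From one year to the next, a fixed date's weekday advances by 1, or by 2 when a Feb 29 lies between the two dates.
1864: November 3 is Thursday.
1863: Tuesday (−2)
1862: Monday (−1)
1861: Sunday (−1)
3 November falls on a Sunday in 1861.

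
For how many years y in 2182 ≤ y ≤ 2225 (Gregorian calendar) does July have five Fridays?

19

July has 31 days; it has five Fridays when Friday falls among the first (month-length − 28) days — i.e. when July 1 is one of Friday/Thursday/Wednesday.
July 1 by year: 2182:Mon 2183:Tue 2184:Thu✓ 2185:Fri✓ 2186:Sat 2187:Sun 2188:Tue 2189:Wed✓ 2190:Thu✓ 2191:Fri✓ 2192:Sun 2193:Mon 2194:Tue 2195:Wed✓ 2196:Fri✓ …(14 more)… 2211:Mon 2212:Wed✓ 2213:Thu✓ 2214:Fri✓ 2215:Sat 2216:Mon 2217:Tue 2218:Wed✓ 2219:Thu✓ 2220:Sat 2221:Sun 2222:Mon 2223:Tue 2224:Thu✓ 2225:Fri✓
Years with five Fridays: 2184, 2185, 2189, 2190, 2191, 2195, 2196, 2201, 2202, 2203, 2207, 2208, 2212, 2213, 2214, 2218, 2219, 2224, 2225 → 19.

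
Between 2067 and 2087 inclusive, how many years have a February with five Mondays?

February has 28 days (29 in leap years); it has five Mondays when Monday falls among the first (month-length − 28) days — i.e. when February 1 is Monday in a leap year (never in a common year).
February 1 by year: 2067:Tue 2068:Wed 2069:Fri 2070:Sat 2071:Sun 2072:Mon✓ 2073:Wed 2074:Thu 2075:Fri 2076:Sat 2077:Mon 2078:Tue 2079:Wed 2080:Thu 2081:Sat 2082:Sun 2083:Mon 2084:Tue 2085:Thu 2086:Fri 2087:Sat
Years with five Mondays: 2072 → 1.

1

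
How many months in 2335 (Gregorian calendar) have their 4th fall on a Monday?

Check the 4th of each month of 2335: Jan 4: Fri, Feb 4: Mon, Mar 4: Mon, Apr 4: Thu, May 4: Sat, Jun 4: Tue, Jul 4: Thu, Aug 4: Sun, Sep 4: Wed, Oct 4: Fri, Nov 4: Mon, Dec 4: Wed.
Monday occurs in February, March, November — 3 months.

3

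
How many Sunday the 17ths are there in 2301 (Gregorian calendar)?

3

Check the 17th of each month of 2301: Jan 17: Thu, Feb 17: Sun, Mar 17: Sun, Apr 17: Wed, May 17: Fri, Jun 17: Mon, Jul 17: Wed, Aug 17: Sat, Sep 17: Tue, Oct 17: Thu, Nov 17: Sun, Dec 17: Tue.
Sunday occurs in February, March, November — 3 months.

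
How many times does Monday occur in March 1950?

4

March 1950 has 31 days and begins on Wednesday.
The first Monday is March 6.
Mondays fall on 6, 13, 20, 27 — that's 4.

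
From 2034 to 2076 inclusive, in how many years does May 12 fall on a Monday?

Track May 12's weekday year by year (advancing +1, or +2 across a Feb 29):
  2034: Fri  2035: Sat (+1)  2036: Mon (+2) ✓  2037: Tue (+1)  2038: Wed (+1)
  2039: Thu (+1)  2040: Sat (+2)  2041: Sun (+1)  2042: Mon (+1) ✓  2043: Tue (+1)
  2044: Thu (+2)  2045: Fri (+1)  2046: Sat (+1)  2047: Sun (+1)  … (15 more years) …
  2063: Sat (+1)  2064: Mon (+2) ✓  2065: Tue (+1)  2066: Wed (+1)  2067: Thu (+1)
  2068: Sat (+2)  2069: Sun (+1)  2070: Mon (+1) ✓  2071: Tue (+1)  2072: Thu (+2)
  2073: Fri (+1)  2074: Sat (+1)  2075: Sun (+1)  2076: Tue (+2)
Monday years: 2036, 2042, 2053, 2059, 2064, 2070 — 6 in total.

6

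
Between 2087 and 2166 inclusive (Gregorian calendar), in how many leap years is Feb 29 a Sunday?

Leap years in 2087–2166: 19 of them.
Feb 29 weekday advances by 5 (mod 7) from one leap year to the next four years later (or differs when a century non-leap intervenes).
Leap-day weekdays: 2088:Sun✓ 2092:Fri 2096:Wed 2104:Fri 2108:Wed 2112:Mon 2116:Sat 2120:Thu 2124:Tue 2128:Sun✓ 2132:Fri 2136:Wed 2140:Mon 2144:Sat 2148:Thu 2152:Tue 2156:Sun✓ 2160:Fri 2164:Wed
Sunday: 2088, 2128, 2156 → 3.

3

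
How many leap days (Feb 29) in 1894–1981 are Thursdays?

3

Leap years in 1894–1981: 21 of them.
Feb 29 weekday advances by 5 (mod 7) from one leap year to the next four years later (or differs when a century non-leap intervenes).
Leap-day weekdays: 1896:Sat 1904:Mon 1908:Sat 1912:Thu✓ 1916:Tue 1920:Sun 1924:Fri 1928:Wed 1932:Mon 1936:Sat 1940:Thu✓ 1944:Tue 1948:Sun 1952:Fri 1956:Wed 1960:Mon 1964:Sat 1968:Thu✓ 1972:Tue 1976:Sun 1980:Fri
Thursday: 1912, 1940, 1968 → 3.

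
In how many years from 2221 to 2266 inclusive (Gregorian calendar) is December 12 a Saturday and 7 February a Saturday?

Check each year's weekday for December 12 and 7 February:
  2221: Wed/Wed  2222: Thu/Thu  2223: Fri/Fri  2224: Sun/Sat  2225: Mon/Mon  2226: Tue/Tue  2227: Wed/Wed  2228: Fri/Thu  2229: Sat/Sat ✓  2230: Sun/Sun  2231: Mon/Mon  2232: Wed/Tue  2233: Thu/Thu  2234: Fri/Fri  …(18 more)…  2253: Mon/Mon  2254: Tue/Tue  2255: Wed/Wed  2256: Fri/Thu  2257: Sat/Sat ✓  2258: Sun/Sun  2259: Mon/Mon  2260: Wed/Tue  2261: Thu/Thu  2262: Fri/Fri  2263: Sat/Sat ✓  2264: Mon/Sun  2265: Tue/Tue  2266: Wed/Wed
Both conditions hold in: 2229, 2235, 2246, 2257, 2263 — 5.

5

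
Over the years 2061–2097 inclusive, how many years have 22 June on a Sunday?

5

Track 22 June's weekday year by year (advancing +1, or +2 across a Feb 29):
  2061: Wed  2062: Thu (+1)  2063: Fri (+1)  2064: Sun (+2) ✓  2065: Mon (+1)
  2066: Tue (+1)  2067: Wed (+1)  2068: Fri (+2)  2069: Sat (+1)  2070: Sun (+1) ✓
  2071: Mon (+1)  2072: Wed (+2)  2073: Thu (+1)  2074: Fri (+1)  … (9 more years) …
  2084: Thu (+2)  2085: Fri (+1)  2086: Sat (+1)  2087: Sun (+1) ✓  2088: Tue (+2)
  2089: Wed (+1)  2090: Thu (+1)  2091: Fri (+1)  2092: Sun (+2) ✓  2093: Mon (+1)
  2094: Tue (+1)  2095: Wed (+1)  2096: Fri (+2)  2097: Sat (+1)
Sunday years: 2064, 2070, 2081, 2087, 2092 — 5 in total.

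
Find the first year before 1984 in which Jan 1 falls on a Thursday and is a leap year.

Jan 1 advances by 2 weekdays after a leap year and by 1 after a common year.
1984: Jan 1 is Sunday (leap).
1983: Saturday
1982: Friday
1981: Thursday
1980: Tuesday (leap)
1979: Monday
1978: Sunday
1977: Saturday
1976: Thursday (leap)
1976 begins on a Thursday and is a leap year.

1976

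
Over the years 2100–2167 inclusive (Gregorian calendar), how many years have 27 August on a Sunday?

Track 27 August's weekday year by year (advancing +1, or +2 across a Feb 29):
  2100: Fri  2101: Sat (+1)  2102: Sun (+1) ✓  2103: Mon (+1)  2104: Wed (+2)
  2105: Thu (+1)  2106: Fri (+1)  2107: Sat (+1)  2108: Mon (+2)  2109: Tue (+1)
  2110: Wed (+1)  2111: Thu (+1)  2112: Sat (+2)  2113: Sun (+1) ✓  … (40 more years) …
  2154: Tue (+1)  2155: Wed (+1)  2156: Fri (+2)  2157: Sat (+1)  2158: Sun (+1) ✓
  2159: Mon (+1)  2160: Wed (+2)  2161: Thu (+1)  2162: Fri (+1)  2163: Sat (+1)
  2164: Mon (+2)  2165: Tue (+1)  2166: Wed (+1)  2167: Thu (+1)
Sunday years: 2102, 2113, 2119, 2124, 2130, 2141, 2147, 2152, 2158 — 9 in total.

9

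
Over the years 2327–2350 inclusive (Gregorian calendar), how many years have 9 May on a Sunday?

Track 9 May's weekday year by year (advancing +1, or +2 across a Feb 29):
  2327: Mon  2328: Wed (+2)  2329: Thu (+1)  2330: Fri (+1)  2331: Sat (+1)
  2332: Mon (+2)  2333: Tue (+1)  2334: Wed (+1)  2335: Thu (+1)  2336: Sat (+2)
  2337: Sun (+1) ✓  2338: Mon (+1)  2339: Tue (+1)  2340: Thu (+2)  2341: Fri (+1)
  2342: Sat (+1)  2343: Sun (+1) ✓  2344: Tue (+2)  2345: Wed (+1)  2346: Thu (+1)
  2347: Fri (+1)  2348: Sun (+2) ✓  2349: Mon (+1)  2350: Tue (+1)
Sunday years: 2337, 2343, 2348 — 3 in total.

3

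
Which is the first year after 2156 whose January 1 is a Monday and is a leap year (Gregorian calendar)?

Jan 1 advances by 2 weekdays after a leap year and by 1 after a common year.
2156: Jan 1 is Thursday (leap).
2157: Saturday
2158: Sunday
2159: Monday
2160: Tuesday (leap)
2161: Thursday
2162: Friday
2163: Saturday
2164: Sunday (leap)
2165: Tuesday
2166: Wednesday
2167: Thursday
2168: Friday (leap)
2169: Sunday
2170: Monday
2171: Tuesday
2172: Wednesday (leap)
2173: Friday
2174: Saturday
2175: Sunday
2176: Monday (leap)
2176 begins on a Monday and is a leap year.

2176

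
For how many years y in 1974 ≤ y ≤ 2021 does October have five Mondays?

20

October has 31 days; it has five Mondays when Monday falls among the first (month-length − 28) days — i.e. when October 1 is one of Monday/Sunday/Saturday.
October 1 by year: 1974:Tue 1975:Wed 1976:Fri 1977:Sat✓ 1978:Sun✓ 1979:Mon✓ 1980:Wed 1981:Thu 1982:Fri 1983:Sat✓ 1984:Mon✓ 1985:Tue 1986:Wed 1987:Thu 1988:Sat✓ …(18 more)… 2007:Mon✓ 2008:Wed 2009:Thu 2010:Fri 2011:Sat✓ 2012:Mon✓ 2013:Tue 2014:Wed 2015:Thu 2016:Sat✓ 2017:Sun✓ 2018:Mon✓ 2019:Tue 2020:Thu 2021:Fri
Years with five Mondays: 1977, 1978, 1979, 1983, 1984, 1988, 1989, 1990, 1994, 1995, 2000, 2001, 2005, 2006, 2007, 2011, 2012, 2016, 2017, 2018 → 20.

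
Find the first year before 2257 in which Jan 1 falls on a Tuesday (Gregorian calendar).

2256

Jan 1 advances by 2 weekdays after a leap year and by 1 after a common year.
2257: Jan 1 is Thursday.
2256: Tuesday (leap)
2256 begins on a Tuesday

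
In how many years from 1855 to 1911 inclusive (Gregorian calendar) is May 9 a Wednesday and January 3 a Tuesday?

2

Check each year's weekday for May 9 and January 3:
  1855: Wed/Wed  1856: Fri/Thu  1857: Sat/Sat  1858: Sun/Sun  1859: Mon/Mon  1860: Wed/Tue ✓  1861: Thu/Thu  1862: Fri/Fri  1863: Sat/Sat  1864: Mon/Sun  1865: Tue/Tue  1866: Wed/Wed  1867: Thu/Thu  1868: Sat/Fri  …(29 more)…  1898: Mon/Mon  1899: Tue/Tue  1900: Wed/Wed  1901: Thu/Thu  1902: Fri/Fri  1903: Sat/Sat  1904: Mon/Sun  1905: Tue/Tue  1906: Wed/Wed  1907: Thu/Thu  1908: Sat/Fri  1909: Sun/Sun  1910: Mon/Mon  1911: Tue/Tue
Both conditions hold in: 1860, 1888 — 2.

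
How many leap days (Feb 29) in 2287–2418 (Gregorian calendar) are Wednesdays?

Leap years in 2287–2418: 32 of them.
Feb 29 weekday advances by 5 (mod 7) from one leap year to the next four years later (or differs when a century non-leap intervenes).
Leap-day weekdays: 2288:Wed✓ 2292:Mon 2296:Sat 2304:Mon 2308:Sat 2312:Thu 2316:Tue 2320:Sun 2324:Fri 2328:Wed✓ 2332:Mon 2336:Sat 2340:Thu …(6 more)… 2368:Thu 2372:Tue 2376:Sun 2380:Fri 2384:Wed✓ 2388:Mon 2392:Sat 2396:Thu 2400:Tue 2404:Sun 2408:Fri 2412:Wed✓ 2416:Mon
Wednesday: 2288, 2328, 2356, 2384, 2412 → 5.

5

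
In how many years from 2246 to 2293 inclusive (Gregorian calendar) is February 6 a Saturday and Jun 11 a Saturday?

2

Check each year's weekday for February 6 and Jun 11:
  2246: Fri/Thu  2247: Sat/Fri  2248: Sun/Sun  2249: Tue/Mon  2250: Wed/Tue  2251: Thu/Wed  2252: Fri/Fri  2253: Sun/Sat  2254: Mon/Sun  2255: Tue/Mon  2256: Wed/Wed  2257: Fri/Thu  2258: Sat/Fri  2259: Sun/Sat  …(20 more)…  2280: Fri/Fri  2281: Sun/Sat  2282: Mon/Sun  2283: Tue/Mon  2284: Wed/Wed  2285: Fri/Thu  2286: Sat/Fri  2287: Sun/Sat  2288: Mon/Mon  2289: Wed/Tue  2290: Thu/Wed  2291: Fri/Thu  2292: Sat/Sat ✓  2293: Mon/Sun
Both conditions hold in: 2264, 2292 — 2.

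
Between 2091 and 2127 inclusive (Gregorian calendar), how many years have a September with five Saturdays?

September has 30 days; it has five Saturdays when Saturday falls among the first (month-length − 28) days — i.e. when September 1 is one of Saturday/Friday.
September 1 by year: 2091:Sat✓ 2092:Mon 2093:Tue 2094:Wed 2095:Thu 2096:Sat✓ 2097:Sun 2098:Mon 2099:Tue 2100:Wed 2101:Thu 2102:Fri✓ 2103:Sat✓ 2104:Mon 2105:Tue …(7 more)… 2113:Fri✓ 2114:Sat✓ 2115:Sun 2116:Tue 2117:Wed 2118:Thu 2119:Fri✓ 2120:Sun 2121:Mon 2122:Tue 2123:Wed 2124:Fri✓ 2125:Sat✓ 2126:Sun 2127:Mon
Years with five Saturdays: 2091, 2096, 2102, 2103, 2108, 2113, 2114, 2119, 2124, 2125 → 10.

10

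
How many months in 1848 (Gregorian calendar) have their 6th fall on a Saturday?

Check the 6th of each month of 1848: Jan 6: Thu, Feb 6: Sun, Mar 6: Mon, Apr 6: Thu, May 6: Sat, Jun 6: Tue, Jul 6: Thu, Aug 6: Sun, Sep 6: Wed, Oct 6: Fri, Nov 6: Mon, Dec 6: Wed.
Saturday occurs in May — 1 month.

1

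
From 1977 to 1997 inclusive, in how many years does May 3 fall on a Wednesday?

3

Track May 3's weekday year by year (advancing +1, or +2 across a Feb 29):
  1977: Tue  1978: Wed (+1) ✓  1979: Thu (+1)  1980: Sat (+2)  1981: Sun (+1)
  1982: Mon (+1)  1983: Tue (+1)  1984: Thu (+2)  1985: Fri (+1)  1986: Sat (+1)
  1987: Sun (+1)  1988: Tue (+2)  1989: Wed (+1) ✓  1990: Thu (+1)  1991: Fri (+1)
  1992: Sun (+2)  1993: Mon (+1)  1994: Tue (+1)  1995: Wed (+1) ✓  1996: Fri (+2)
  1997: Sat (+1)
Wednesday years: 1978, 1989, 1995 — 3 in total.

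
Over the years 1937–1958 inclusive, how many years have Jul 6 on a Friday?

3

Track Jul 6's weekday year by year (advancing +1, or +2 across a Feb 29):
  1937: Tue  1938: Wed (+1)  1939: Thu (+1)  1940: Sat (+2)  1941: Sun (+1)
  1942: Mon (+1)  1943: Tue (+1)  1944: Thu (+2)  1945: Fri (+1) ✓  1946: Sat (+1)
  1947: Sun (+1)  1948: Tue (+2)  1949: Wed (+1)  1950: Thu (+1)  1951: Fri (+1) ✓
  1952: Sun (+2)  1953: Mon (+1)  1954: Tue (+1)  1955: Wed (+1)  1956: Fri (+2) ✓
  1957: Sat (+1)  1958: Sun (+1)
Friday years: 1945, 1951, 1956 — 3 in total.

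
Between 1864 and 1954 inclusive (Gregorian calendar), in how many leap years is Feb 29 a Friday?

3

Leap years in 1864–1954: 22 of them.
Feb 29 weekday advances by 5 (mod 7) from one leap year to the next four years later (or differs when a century non-leap intervenes).
Leap-day weekdays: 1864:Mon 1868:Sat 1872:Thu 1876:Tue 1880:Sun 1884:Fri✓ 1888:Wed 1892:Mon 1896:Sat 1904:Mon 1908:Sat 1912:Thu 1916:Tue 1920:Sun 1924:Fri✓ 1928:Wed 1932:Mon 1936:Sat 1940:Thu 1944:Tue 1948:Sun 1952:Fri✓
Friday: 1884, 1924, 1952 → 3.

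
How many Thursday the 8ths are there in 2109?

Check the 8th of each month of 2109: Jan 8: Tue, Feb 8: Fri, Mar 8: Fri, Apr 8: Mon, May 8: Wed, Jun 8: Sat, Jul 8: Mon, Aug 8: Thu, Sep 8: Sun, Oct 8: Tue, Nov 8: Fri, Dec 8: Sun.
Thursday occurs in August — 1 month.

1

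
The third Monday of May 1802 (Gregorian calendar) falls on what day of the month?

May 1, 1802 is a Saturday, so the first Monday is the 3rd.
The third Monday is 3 + 14 = 17.

17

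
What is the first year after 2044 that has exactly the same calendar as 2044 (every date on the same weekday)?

Two years share a calendar iff Jan 1 falls on the same weekday and both are leap or both are common. 2044: Jan 1 is Friday, leap year.
2045: Jan 1 Sunday, common
2046: Jan 1 Monday, common
2047: Jan 1 Tuesday, common
2048: Jan 1 Wednesday, leap
2049: Jan 1 Friday, common
2050: Jan 1 Saturday, common
2051: Jan 1 Sunday, common
2052: Jan 1 Monday, leap
2053: Jan 1 Wednesday, common
2054: Jan 1 Thursday, common
2055: Jan 1 Friday, common
2056: Jan 1 Saturday, leap
2057: Jan 1 Monday, common
2058: Jan 1 Tuesday, common
2059: Jan 1 Wednesday, common
2060: Jan 1 Thursday, leap
2061: Jan 1 Saturday, common
2062: Jan 1 Sunday, common
2063: Jan 1 Monday, common
2064: Jan 1 Tuesday, leap
2065: Jan 1 Thursday, common
2066: Jan 1 Friday, common
2067: Jan 1 Saturday, common
2068: Jan 1 Sunday, leap
2069: Jan 1 Tuesday, common
2070: Jan 1 Wednesday, common
2071: Jan 1 Thursday, common
2072: Jan 1 Friday, leap
2072 matches on both conditions.

2072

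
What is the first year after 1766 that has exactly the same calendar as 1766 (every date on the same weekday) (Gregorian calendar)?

Two years share a calendar iff Jan 1 falls on the same weekday and both are leap or both are common. 1766: Jan 1 is Wednesday, common year.
1767: Jan 1 Thursday, common
1768: Jan 1 Friday, leap
1769: Jan 1 Sunday, common
1770: Jan 1 Monday, common
1771: Jan 1 Tuesday, common
1772: Jan 1 Wednesday, leap
1773: Jan 1 Friday, common
1774: Jan 1 Saturday, common
1775: Jan 1 Sunday, common
1776: Jan 1 Monday, leap
1777: Jan 1 Wednesday, common
1777 matches on both conditions.

1777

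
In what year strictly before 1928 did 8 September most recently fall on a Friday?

From one year to the next, a fixed date's weekday advances by 1, or by 2 when a Feb 29 lies between the two dates.
1928: September 8 is Saturday.
1927: Thursday (−2)
1926: Wednesday (−1)
1925: Tuesday (−1)
1924: Monday (−1)
1923: Saturday (−2)
1922: Friday (−1)
8 September falls on a Friday in 1922.

1922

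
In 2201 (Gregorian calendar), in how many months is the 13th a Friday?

3

Check the 13th of each month of 2201: Jan 13: Tue, Feb 13: Fri, Mar 13: Fri, Apr 13: Mon, May 13: Wed, Jun 13: Sat, Jul 13: Mon, Aug 13: Thu, Sep 13: Sun, Oct 13: Tue, Nov 13: Fri, Dec 13: Sun.
Friday occurs in February, March, November — 3 months.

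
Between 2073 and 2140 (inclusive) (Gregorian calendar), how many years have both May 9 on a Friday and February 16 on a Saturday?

Check each year's weekday for May 9 and February 16:
  2073: Tue/Thu  2074: Wed/Fri  2075: Thu/Sat  2076: Sat/Sun  2077: Sun/Tue  2078: Mon/Wed  2079: Tue/Thu  2080: Thu/Fri  2081: Fri/Sun  2082: Sat/Mon  2083: Sun/Tue  2084: Tue/Wed  2085: Wed/Fri  2086: Thu/Sat  …(40 more)…  2127: Fri/Sun  2128: Sun/Mon  2129: Mon/Wed  2130: Tue/Thu  2131: Wed/Fri  2132: Fri/Sat ✓  2133: Sat/Mon  2134: Sun/Tue  2135: Mon/Wed  2136: Wed/Thu  2137: Thu/Sat  2138: Fri/Sun  2139: Sat/Mon  2140: Mon/Tue
Both conditions hold in: 2092, 2104, 2132 — 3.

3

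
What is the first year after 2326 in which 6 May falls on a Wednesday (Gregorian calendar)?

From one year to the next, a fixed date's weekday advances by 1, or by 2 when a Feb 29 lies between the two dates.
2326: May 6 is Thursday.
2327: Friday (+1)
2328: Sunday (+2)
2329: Monday (+1)
2330: Tuesday (+1)
2331: Wednesday (+1)
6 May falls on a Wednesday in 2331.

2331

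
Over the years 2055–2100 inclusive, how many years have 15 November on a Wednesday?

6

Track 15 November's weekday year by year (advancing +1, or +2 across a Feb 29):
  2055: Mon  2056: Wed (+2) ✓  2057: Thu (+1)  2058: Fri (+1)  2059: Sat (+1)
  2060: Mon (+2)  2061: Tue (+1)  2062: Wed (+1) ✓  2063: Thu (+1)  2064: Sat (+2)
  2065: Sun (+1)  2066: Mon (+1)  2067: Tue (+1)  2068: Thu (+2)  … (18 more years) …
  2087: Sat (+1)  2088: Mon (+2)  2089: Tue (+1)  2090: Wed (+1) ✓  2091: Thu (+1)
  2092: Sat (+2)  2093: Sun (+1)  2094: Mon (+1)  2095: Tue (+1)  2096: Thu (+2)
  2097: Fri (+1)  2098: Sat (+1)  2099: Sun (+1)  2100: Mon (+1)
Wednesday years: 2056, 2062, 2073, 2079, 2084, 2090 — 6 in total.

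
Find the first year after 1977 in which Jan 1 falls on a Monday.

Jan 1 advances by 2 weekdays after a leap year and by 1 after a common year.
1977: Jan 1 is Saturday.
1978: Sunday
1979: Monday
1979 begins on a Monday

1979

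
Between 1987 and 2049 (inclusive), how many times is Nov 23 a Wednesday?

Track Nov 23's weekday year by year (advancing +1, or +2 across a Feb 29):
  1987: Mon  1988: Wed (+2) ✓  1989: Thu (+1)  1990: Fri (+1)  1991: Sat (+1)
  1992: Mon (+2)  1993: Tue (+1)  1994: Wed (+1) ✓  1995: Thu (+1)  1996: Sat (+2)
  1997: Sun (+1)  1998: Mon (+1)  1999: Tue (+1)  2000: Thu (+2)  … (35 more years) …
  2036: Sun (+2)  2037: Mon (+1)  2038: Tue (+1)  2039: Wed (+1) ✓  2040: Fri (+2)
  2041: Sat (+1)  2042: Sun (+1)  2043: Mon (+1)  2044: Wed (+2) ✓  2045: Thu (+1)
  2046: Fri (+1)  2047: Sat (+1)  2048: Mon (+2)  2049: Tue (+1)
Wednesday years: 1988, 1994, 2005, 2011, 2016, 2022, 2033, 2039, 2044 — 9 in total.

9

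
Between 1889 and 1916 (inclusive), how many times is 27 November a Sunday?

4

Track 27 November's weekday year by year (advancing +1, or +2 across a Feb 29):
  1889: Wed  1890: Thu (+1)  1891: Fri (+1)  1892: Sun (+2) ✓  1893: Mon (+1)
  1894: Tue (+1)  1895: Wed (+1)  1896: Fri (+2)  1897: Sat (+1)  1898: Sun (+1) ✓
  1899: Mon (+1)  1900: Tue (+1)  1901: Wed (+1)  1902: Thu (+1)  1903: Fri (+1)
  1904: Sun (+2) ✓  1905: Mon (+1)  1906: Tue (+1)  1907: Wed (+1)  1908: Fri (+2)
  1909: Sat (+1)  1910: Sun (+1) ✓  1911: Mon (+1)  1912: Wed (+2)  1913: Thu (+1)
  1914: Fri (+1)  1915: Sat (+1)  1916: Mon (+2)
Sunday years: 1892, 1898, 1904, 1910 — 4 in total.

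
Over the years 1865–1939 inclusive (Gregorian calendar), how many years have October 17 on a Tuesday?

Track October 17's weekday year by year (advancing +1, or +2 across a Feb 29):
  1865: Tue ✓  1866: Wed (+1)  1867: Thu (+1)  1868: Sat (+2)  1869: Sun (+1)
  1870: Mon (+1)  1871: Tue (+1) ✓  1872: Thu (+2)  1873: Fri (+1)  1874: Sat (+1)
  1875: Sun (+1)  1876: Tue (+2) ✓  1877: Wed (+1)  1878: Thu (+1)  … (47 more years) …
  1926: Sun (+1)  1927: Mon (+1)  1928: Wed (+2)  1929: Thu (+1)  1930: Fri (+1)
  1931: Sat (+1)  1932: Mon (+2)  1933: Tue (+1) ✓  1934: Wed (+1)  1935: Thu (+1)
  1936: Sat (+2)  1937: Sun (+1)  1938: Mon (+1)  1939: Tue (+1) ✓
Tuesday years: 1865, 1871, 1876, 1882, 1893, 1899, 1905, 1911, 1916, 1922, 1933, 1939 — 12 in total.

12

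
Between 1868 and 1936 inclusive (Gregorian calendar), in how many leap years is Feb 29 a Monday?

3

Leap years in 1868–1936: 17 of them.
Feb 29 weekday advances by 5 (mod 7) from one leap year to the next four years later (or differs when a century non-leap intervenes).
Leap-day weekdays: 1868:Sat 1872:Thu 1876:Tue 1880:Sun 1884:Fri 1888:Wed 1892:Mon✓ 1896:Sat 1904:Mon✓ 1908:Sat 1912:Thu 1916:Tue 1920:Sun 1924:Fri 1928:Wed 1932:Mon✓ 1936:Sat
Monday: 1892, 1904, 1932 → 3.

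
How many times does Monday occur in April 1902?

4

April 1902 has 30 days and begins on Tuesday.
The first Monday is April 7.
Mondays fall on 7, 14, 21, 28 — that's 4.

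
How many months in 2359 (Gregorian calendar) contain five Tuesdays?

A month of length L has five Tuesdays iff its first Tuesday is on day ≤ L−28 (so day 1–3 in a 31-day month, 1–2 in a 30-day month, day 1 in a leap February).
Checking each month of 2359: Jan starts Thu (31d); Feb starts Sun (28d); Mar starts Sun (31d) ✓; Apr starts Wed (30d); May starts Fri (31d); Jun starts Mon (30d) ✓; Jul starts Wed (31d); Aug starts Sat (31d); Sep starts Tue (30d) ✓; Oct starts Thu (31d); Nov starts Sun (30d); Dec starts Tue (31d) ✓.
Five-Tuesday months: March, June, September, December → 4.

4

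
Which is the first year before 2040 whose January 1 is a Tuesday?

Jan 1 advances by 2 weekdays after a leap year and by 1 after a common year.
2040: Jan 1 is Sunday (leap).
2039: Saturday
2038: Friday
2037: Thursday
2036: Tuesday (leap)
2036 begins on a Tuesday

2036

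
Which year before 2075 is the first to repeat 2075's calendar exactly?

Two years share a calendar iff Jan 1 falls on the same weekday and both are leap or both are common. 2075: Jan 1 is Tuesday, common year.
2074: Jan 1 Monday, common
2073: Jan 1 Sunday, common
2072: Jan 1 Friday, leap
2071: Jan 1 Thursday, common
2070: Jan 1 Wednesday, common
2069: Jan 1 Tuesday, common
2069 matches on both conditions.

2069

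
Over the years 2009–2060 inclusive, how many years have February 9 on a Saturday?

Track February 9's weekday year by year (advancing +1, or +2 across a Feb 29):
  2009: Mon  2010: Tue (+1)  2011: Wed (+1)  2012: Thu (+1)  2013: Sat (+2) ✓
  2014: Sun (+1)  2015: Mon (+1)  2016: Tue (+1)  2017: Thu (+2)  2018: Fri (+1)
  2019: Sat (+1) ✓  2020: Sun (+1)  2021: Tue (+2)  2022: Wed (+1)  … (24 more years) …
  2047: Sat (+1) ✓  2048: Sun (+1)  2049: Tue (+2)  2050: Wed (+1)  2051: Thu (+1)
  2052: Fri (+1)  2053: Sun (+2)  2054: Mon (+1)  2055: Tue (+1)  2056: Wed (+1)
  2057: Fri (+2)  2058: Sat (+1) ✓  2059: Sun (+1)  2060: Mon (+1)
Saturday years: 2013, 2019, 2030, 2036, 2041, 2047, 2058 — 7 in total.

7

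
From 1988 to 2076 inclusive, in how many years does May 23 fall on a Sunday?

12

Track May 23's weekday year by year (advancing +1, or +2 across a Feb 29):
  1988: Mon  1989: Tue (+1)  1990: Wed (+1)  1991: Thu (+1)  1992: Sat (+2)
  1993: Sun (+1) ✓  1994: Mon (+1)  1995: Tue (+1)  1996: Thu (+2)  1997: Fri (+1)
  1998: Sat (+1)  1999: Sun (+1) ✓  2000: Tue (+2)  2001: Wed (+1)  … (61 more years) …
  2063: Wed (+1)  2064: Fri (+2)  2065: Sat (+1)  2066: Sun (+1) ✓  2067: Mon (+1)
  2068: Wed (+2)  2069: Thu (+1)  2070: Fri (+1)  2071: Sat (+1)  2072: Mon (+2)
  2073: Tue (+1)  2074: Wed (+1)  2075: Thu (+1)  2076: Sat (+2)
Sunday years: 1993, 1999, 2004, 2010, 2021, 2027, 2032, 2038, 2049, 2055, 2060, 2066 — 12 in total.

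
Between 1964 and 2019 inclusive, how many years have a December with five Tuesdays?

24

December has 31 days; it has five Tuesdays when Tuesday falls among the first (month-length − 28) days — i.e. when December 1 is one of Tuesday/Monday/Sunday.
December 1 by year: 1964:Tue✓ 1965:Wed 1966:Thu 1967:Fri 1968:Sun✓ 1969:Mon✓ 1970:Tue✓ 1971:Wed 1972:Fri 1973:Sat 1974:Sun✓ 1975:Mon✓ 1976:Wed 1977:Thu 1978:Fri …(26 more)… 2005:Thu 2006:Fri 2007:Sat 2008:Mon✓ 2009:Tue✓ 2010:Wed 2011:Thu 2012:Sat 2013:Sun✓ 2014:Mon✓ 2015:Tue✓ 2016:Thu 2017:Fri 2018:Sat 2019:Sun✓
Years with five Tuesdays: 1964, 1968, 1969, 1970, 1974, 1975, 1980, 1981, 1985, 1986, 1987, 1991, 1992, 1996, 1997, 1998, 2002, 2003, 2008, 2009, 2013, 2014, 2015, 2019 → 24.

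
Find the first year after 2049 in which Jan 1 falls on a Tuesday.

2058

Jan 1 advances by 2 weekdays after a leap year and by 1 after a common year.
2049: Jan 1 is Friday.
2050: Saturday
2051: Sunday
2052: Monday (leap)
2053: Wednesday
2054: Thursday
2055: Friday
2056: Saturday (leap)
2057: Monday
2058: Tuesday
2058 begins on a Tuesday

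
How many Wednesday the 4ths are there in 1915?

Check the 4th of each month of 1915: Jan 4: Mon, Feb 4: Thu, Mar 4: Thu, Apr 4: Sun, May 4: Tue, Jun 4: Fri, Jul 4: Sun, Aug 4: Wed, Sep 4: Sat, Oct 4: Mon, Nov 4: Thu, Dec 4: Sat.
Wednesday occurs in August — 1 month.

1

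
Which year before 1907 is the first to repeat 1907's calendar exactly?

1901

Two years share a calendar iff Jan 1 falls on the same weekday and both are leap or both are common. 1907: Jan 1 is Tuesday, common year.
1906: Jan 1 Monday, common
1905: Jan 1 Sunday, common
1904: Jan 1 Friday, leap
1903: Jan 1 Thursday, common
1902: Jan 1 Wednesday, common
1901: Jan 1 Tuesday, common
1901 matches on both conditions.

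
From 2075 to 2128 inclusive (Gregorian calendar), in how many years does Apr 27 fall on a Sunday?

Track Apr 27's weekday year by year (advancing +1, or +2 across a Feb 29):
  2075: Sat  2076: Mon (+2)  2077: Tue (+1)  2078: Wed (+1)  2079: Thu (+1)
  2080: Sat (+2)  2081: Sun (+1) ✓  2082: Mon (+1)  2083: Tue (+1)  2084: Thu (+2)
  2085: Fri (+1)  2086: Sat (+1)  2087: Sun (+1) ✓  2088: Tue (+2)  … (26 more years) …
  2115: Sat (+1)  2116: Mon (+2)  2117: Tue (+1)  2118: Wed (+1)  2119: Thu (+1)
  2120: Sat (+2)  2121: Sun (+1) ✓  2122: Mon (+1)  2123: Tue (+1)  2124: Thu (+2)
  2125: Fri (+1)  2126: Sat (+1)  2127: Sun (+1) ✓  2128: Tue (+2)
Sunday years: 2081, 2087, 2092, 2098, 2104, 2110, 2121, 2127 — 8 in total.

8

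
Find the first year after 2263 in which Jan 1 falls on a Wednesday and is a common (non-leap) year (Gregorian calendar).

Jan 1 advances by 2 weekdays after a leap year and by 1 after a common year.
2263: Jan 1 is Thursday.
2264: Friday (leap)
2265: Sunday
2266: Monday
2267: Tuesday
2268: Wednesday (leap)
2269: Friday
2270: Saturday
2271: Sunday
2272: Monday (leap)
2273: Wednesday
2273 begins on a Wednesday and is a common year.

2273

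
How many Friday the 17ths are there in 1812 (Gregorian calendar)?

3

Check the 17th of each month of 1812: Jan 17: Fri, Feb 17: Mon, Mar 17: Tue, Apr 17: Fri, May 17: Sun, Jun 17: Wed, Jul 17: Fri, Aug 17: Mon, Sep 17: Thu, Oct 17: Sat, Nov 17: Tue, Dec 17: Thu.
Friday occurs in January, April, July — 3 months.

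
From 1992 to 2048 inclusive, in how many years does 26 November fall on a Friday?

8

Track 26 November's weekday year by year (advancing +1, or +2 across a Feb 29):
  1992: Thu  1993: Fri (+1) ✓  1994: Sat (+1)  1995: Sun (+1)  1996: Tue (+2)
  1997: Wed (+1)  1998: Thu (+1)  1999: Fri (+1) ✓  2000: Sun (+2)  2001: Mon (+1)
  2002: Tue (+1)  2003: Wed (+1)  2004: Fri (+2) ✓  2005: Sat (+1)  … (29 more years) …
  2035: Mon (+1)  2036: Wed (+2)  2037: Thu (+1)  2038: Fri (+1) ✓  2039: Sat (+1)
  2040: Mon (+2)  2041: Tue (+1)  2042: Wed (+1)  2043: Thu (+1)  2044: Sat (+2)
  2045: Sun (+1)  2046: Mon (+1)  2047: Tue (+1)  2048: Thu (+2)
Friday years: 1993, 1999, 2004, 2010, 2021, 2027, 2032, 2038 — 8 in total.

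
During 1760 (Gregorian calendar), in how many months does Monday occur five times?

4

A month of length L has five Mondays iff its first Monday is on day ≤ L−28 (so day 1–3 in a 31-day month, 1–2 in a 30-day month, day 1 in a leap February).
Checking each month of 1760: Jan starts Tue (31d); Feb starts Fri (29d); Mar starts Sat (31d) ✓; Apr starts Tue (30d); May starts Thu (31d); Jun starts Sun (30d) ✓; Jul starts Tue (31d); Aug starts Fri (31d); Sep starts Mon (30d) ✓; Oct starts Wed (31d); Nov starts Sat (30d); Dec starts Mon (31d) ✓.
Five-Monday months: March, June, September, December → 4.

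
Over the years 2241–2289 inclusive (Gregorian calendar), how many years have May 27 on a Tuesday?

Track May 27's weekday year by year (advancing +1, or +2 across a Feb 29):
  2241: Thu  2242: Fri (+1)  2243: Sat (+1)  2244: Mon (+2)  2245: Tue (+1) ✓
  2246: Wed (+1)  2247: Thu (+1)  2248: Sat (+2)  2249: Sun (+1)  2250: Mon (+1)
  2251: Tue (+1) ✓  2252: Thu (+2)  2253: Fri (+1)  2254: Sat (+1)  … (21 more years) …
  2276: Sat (+2)  2277: Sun (+1)  2278: Mon (+1)  2279: Tue (+1) ✓  2280: Thu (+2)
  2281: Fri (+1)  2282: Sat (+1)  2283: Sun (+1)  2284: Tue (+2) ✓  2285: Wed (+1)
  2286: Thu (+1)  2287: Fri (+1)  2288: Sun (+2)  2289: Mon (+1)
Tuesday years: 2245, 2251, 2256, 2262, 2273, 2279, 2284 — 7 in total.

7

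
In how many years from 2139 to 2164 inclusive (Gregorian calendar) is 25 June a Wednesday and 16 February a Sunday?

2

Check each year's weekday for 25 June and 16 February:
  2139: Thu/Mon  2140: Sat/Tue  2141: Sun/Thu  2142: Mon/Fri  2143: Tue/Sat  2144: Thu/Sun  2145: Fri/Tue  2146: Sat/Wed  2147: Sun/Thu  2148: Tue/Fri  2149: Wed/Sun ✓  2150: Thu/Mon  2151: Fri/Tue  2152: Sun/Wed  2153: Mon/Fri  2154: Tue/Sat  2155: Wed/Sun ✓  2156: Fri/Mon  2157: Sat/Wed  2158: Sun/Thu  2159: Mon/Fri  2160: Wed/Sat  2161: Thu/Mon  2162: Fri/Tue  2163: Sat/Wed  2164: Mon/Thu
Both conditions hold in: 2149, 2155 — 2.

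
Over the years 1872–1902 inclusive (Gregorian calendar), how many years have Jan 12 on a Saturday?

Track Jan 12's weekday year by year (advancing +1, or +2 across a Feb 29):
  1872: Fri  1873: Sun (+2)  1874: Mon (+1)  1875: Tue (+1)  1876: Wed (+1)
  1877: Fri (+2)  1878: Sat (+1) ✓  1879: Sun (+1)  1880: Mon (+1)  1881: Wed (+2)
  1882: Thu (+1)  1883: Fri (+1)  1884: Sat (+1) ✓  1885: Mon (+2)  … (3 more years) …
  1889: Sat (+2) ✓  1890: Sun (+1)  1891: Mon (+1)  1892: Tue (+1)  1893: Thu (+2)
  1894: Fri (+1)  1895: Sat (+1) ✓  1896: Sun (+1)  1897: Tue (+2)  1898: Wed (+1)
  1899: Thu (+1)  1900: Fri (+1)  1901: Sat (+1) ✓  1902: Sun (+1)
Saturday years: 1878, 1884, 1889, 1895, 1901 — 5 in total.

5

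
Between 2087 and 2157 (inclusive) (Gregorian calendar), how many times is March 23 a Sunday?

Track March 23's weekday year by year (advancing +1, or +2 across a Feb 29):
  2087: Sun ✓  2088: Tue (+2)  2089: Wed (+1)  2090: Thu (+1)  2091: Fri (+1)
  2092: Sun (+2) ✓  2093: Mon (+1)  2094: Tue (+1)  2095: Wed (+1)  2096: Fri (+2)
  2097: Sat (+1)  2098: Sun (+1) ✓  2099: Mon (+1)  2100: Tue (+1)  … (43 more years) …
  2144: Mon (+2)  2145: Tue (+1)  2146: Wed (+1)  2147: Thu (+1)  2148: Sat (+2)
  2149: Sun (+1) ✓  2150: Mon (+1)  2151: Tue (+1)  2152: Thu (+2)  2153: Fri (+1)
  2154: Sat (+1)  2155: Sun (+1) ✓  2156: Tue (+2)  2157: Wed (+1)
Sunday years: 2087, 2092, 2098, 2104, 2110, 2121, 2127, 2132, 2138, 2149, 2155 — 11 in total.

11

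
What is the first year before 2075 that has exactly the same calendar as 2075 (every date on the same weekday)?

Two years share a calendar iff Jan 1 falls on the same weekday and both are leap or both are common. 2075: Jan 1 is Tuesday, common year.
2074: Jan 1 Monday, common
2073: Jan 1 Sunday, common
2072: Jan 1 Friday, leap
2071: Jan 1 Thursday, common
2070: Jan 1 Wednesday, common
2069: Jan 1 Tuesday, common
2069 matches on both conditions.

2069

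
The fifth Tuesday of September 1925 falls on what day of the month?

September 1, 1925 is a Tuesday, so the first Tuesday is the 1st.
The fifth Tuesday is 1 + 28 = 29.

29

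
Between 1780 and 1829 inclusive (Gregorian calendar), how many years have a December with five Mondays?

December has 31 days; it has five Mondays when Monday falls among the first (month-length − 28) days — i.e. when December 1 is one of Monday/Sunday/Saturday.
December 1 by year: 1780:Fri 1781:Sat✓ 1782:Sun✓ 1783:Mon✓ 1784:Wed 1785:Thu 1786:Fri 1787:Sat✓ 1788:Mon✓ 1789:Tue 1790:Wed 1791:Thu 1792:Sat✓ 1793:Sun✓ 1794:Mon✓ …(20 more)… 1815:Fri 1816:Sun✓ 1817:Mon✓ 1818:Tue 1819:Wed 1820:Fri 1821:Sat✓ 1822:Sun✓ 1823:Mon✓ 1824:Wed 1825:Thu 1826:Fri 1827:Sat✓ 1828:Mon✓ 1829:Tue
Years with five Mondays: 1781, 1782, 1783, 1787, 1788, 1792, 1793, 1794, 1798, 1799, 1800, 1804, 1805, 1806, 1810, 1811, 1816, 1817, 1821, 1822, 1823, 1827, 1828 → 23.

23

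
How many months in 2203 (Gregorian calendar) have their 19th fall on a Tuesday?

2

Check the 19th of each month of 2203: Jan 19: Wed, Feb 19: Sat, Mar 19: Sat, Apr 19: Tue, May 19: Thu, Jun 19: Sun, Jul 19: Tue, Aug 19: Fri, Sep 19: Mon, Oct 19: Wed, Nov 19: Sat, Dec 19: Mon.
Tuesday occurs in April, July — 2 months.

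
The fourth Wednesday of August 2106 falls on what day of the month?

August 1, 2106 is a Sunday, so the first Wednesday is the 4th.
The fourth Wednesday is 4 + 21 = 25.

25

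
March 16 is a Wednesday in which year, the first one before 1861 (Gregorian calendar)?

1859

From one year to the next, a fixed date's weekday advances by 1, or by 2 when a Feb 29 lies between the two dates.
1861: March 16 is Saturday.
1860: Friday (−1)
1859: Wednesday (−2)
March 16 falls on a Wednesday in 1859.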